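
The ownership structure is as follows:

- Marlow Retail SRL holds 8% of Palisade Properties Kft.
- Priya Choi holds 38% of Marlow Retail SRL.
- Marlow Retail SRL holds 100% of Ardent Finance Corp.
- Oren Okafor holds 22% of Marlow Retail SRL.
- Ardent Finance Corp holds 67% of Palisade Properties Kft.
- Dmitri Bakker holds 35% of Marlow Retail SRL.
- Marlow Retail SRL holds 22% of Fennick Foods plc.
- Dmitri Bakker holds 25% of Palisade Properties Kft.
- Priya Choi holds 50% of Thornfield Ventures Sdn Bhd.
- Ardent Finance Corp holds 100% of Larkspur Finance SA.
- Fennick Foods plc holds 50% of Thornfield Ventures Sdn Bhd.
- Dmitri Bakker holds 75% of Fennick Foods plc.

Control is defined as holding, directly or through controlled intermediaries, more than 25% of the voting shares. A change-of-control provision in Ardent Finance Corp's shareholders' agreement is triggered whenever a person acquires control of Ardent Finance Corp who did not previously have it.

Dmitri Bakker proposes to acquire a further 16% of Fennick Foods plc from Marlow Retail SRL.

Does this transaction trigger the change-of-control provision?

No

The purchase adds only to Dmitri's holdings (Marlow's stake shrinks), so Dmitri is the only person who could newly come to control Ardent.
Dmitri holds 35% of Marlow, so Dmitri controls Marlow.
Marlow holds 100% of Ardent, so Dmitri controls Ardent.
So Dmitri already controls Ardent before the transaction.
After the purchase, Dmitri's direct stake in Fennick rises to 75% + 16% = 91%, and Marlow's stake falls to 6%.
Dmitri controlled Ardent already, so this is not a new person acquiring control; every other person's position is unchanged or reduced.
No new person acquires control, so the clause is not triggered.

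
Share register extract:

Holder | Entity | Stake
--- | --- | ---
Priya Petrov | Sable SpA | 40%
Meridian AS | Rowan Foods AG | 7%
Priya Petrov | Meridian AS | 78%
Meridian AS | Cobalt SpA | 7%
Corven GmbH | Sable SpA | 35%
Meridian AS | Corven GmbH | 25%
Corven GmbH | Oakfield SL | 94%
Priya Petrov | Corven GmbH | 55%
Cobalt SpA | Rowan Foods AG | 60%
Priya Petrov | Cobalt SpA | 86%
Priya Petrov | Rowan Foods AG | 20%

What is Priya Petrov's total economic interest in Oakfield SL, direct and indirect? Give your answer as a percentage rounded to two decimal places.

Priya reaches Oakfield along 2 paths.
Via Meridian → Corven: 78% × 25% × 94% = 18.33%.
Via Corven: 55% × 94% = 51.7%.
Total: 18.33% + 51.7% = 70.03%.

70.03%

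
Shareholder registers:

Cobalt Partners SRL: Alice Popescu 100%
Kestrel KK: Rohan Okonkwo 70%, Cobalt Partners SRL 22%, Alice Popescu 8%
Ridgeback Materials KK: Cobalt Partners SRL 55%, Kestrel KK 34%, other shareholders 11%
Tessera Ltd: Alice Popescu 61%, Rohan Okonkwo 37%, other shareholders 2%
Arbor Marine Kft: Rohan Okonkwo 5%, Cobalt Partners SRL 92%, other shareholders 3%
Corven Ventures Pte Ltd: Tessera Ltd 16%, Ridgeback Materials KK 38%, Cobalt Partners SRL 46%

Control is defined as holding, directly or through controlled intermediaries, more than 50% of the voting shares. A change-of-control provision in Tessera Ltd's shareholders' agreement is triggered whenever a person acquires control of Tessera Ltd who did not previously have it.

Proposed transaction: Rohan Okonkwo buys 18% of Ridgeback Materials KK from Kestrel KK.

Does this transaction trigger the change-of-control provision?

The purchase adds only to Rohan's holdings (Kestrel's stake shrinks), so Rohan is the only person who could newly come to control Tessera.
Rohan holds 70% of Kestrel, so Rohan controls Kestrel.
In Tessera, Rohan's side holds only 37%, not > 50%.
So before the transaction, Rohan does not control Tessera.
After the purchase, Rohan holds 18% of Ridgeback directly, and Kestrel's stake falls to 16%.
Rohan's side now holds 16% + 18% = 34% of Ridgeback, not > 50%, so Rohan still does not control Ridgeback.
After the transaction, Rohan's side holds 37% of Tessera, not > 50%, so Rohan still does not control Tessera.
No new person acquires control, so the clause is not triggered.

No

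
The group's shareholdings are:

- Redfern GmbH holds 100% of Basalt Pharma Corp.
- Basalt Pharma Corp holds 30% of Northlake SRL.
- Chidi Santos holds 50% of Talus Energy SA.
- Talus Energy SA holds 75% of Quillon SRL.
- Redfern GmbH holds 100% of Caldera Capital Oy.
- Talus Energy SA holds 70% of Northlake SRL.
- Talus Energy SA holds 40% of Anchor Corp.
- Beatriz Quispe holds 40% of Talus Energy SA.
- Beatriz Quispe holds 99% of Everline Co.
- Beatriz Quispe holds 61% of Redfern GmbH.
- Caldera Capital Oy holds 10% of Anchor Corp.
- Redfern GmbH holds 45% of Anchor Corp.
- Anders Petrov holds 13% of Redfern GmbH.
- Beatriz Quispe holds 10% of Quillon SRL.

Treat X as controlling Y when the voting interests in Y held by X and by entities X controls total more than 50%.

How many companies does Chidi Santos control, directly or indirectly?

Chidi's largest direct stake is 50% in Talus, which does not meet the threshold.
Chidi controls 0 companies.

0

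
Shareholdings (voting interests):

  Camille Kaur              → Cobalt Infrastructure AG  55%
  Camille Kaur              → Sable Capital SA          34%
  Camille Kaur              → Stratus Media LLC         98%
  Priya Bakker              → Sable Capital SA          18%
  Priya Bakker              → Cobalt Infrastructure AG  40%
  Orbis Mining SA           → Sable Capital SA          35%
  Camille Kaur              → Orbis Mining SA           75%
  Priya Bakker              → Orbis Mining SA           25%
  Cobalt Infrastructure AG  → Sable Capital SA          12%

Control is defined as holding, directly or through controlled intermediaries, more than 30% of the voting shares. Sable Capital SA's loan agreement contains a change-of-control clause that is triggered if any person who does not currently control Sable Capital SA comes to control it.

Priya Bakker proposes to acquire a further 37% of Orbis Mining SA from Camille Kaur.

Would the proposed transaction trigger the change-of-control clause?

Yes

The purchase adds only to Priya's holdings (Camille's stake shrinks), so Priya is the only person who could newly come to control Sable.
Priya holds 40% of Cobalt, so Priya controls Cobalt.
In Sable, Priya's side holds only 12% + 18% = 30%, not > 30%.
So before the transaction, Priya does not control Sable.
After the purchase, Priya's direct stake in Orbis rises to 25% + 37% = 62%, and Camille's stake falls to 38%.
Priya holds 62% of Orbis, so Priya controls Orbis.
Cobalt and Orbis and Priya together hold 12% + 35% + 18% = 65% of Sable, so Priya controls Sable.
Priya did not control Sable before and does after, so the clause is triggered.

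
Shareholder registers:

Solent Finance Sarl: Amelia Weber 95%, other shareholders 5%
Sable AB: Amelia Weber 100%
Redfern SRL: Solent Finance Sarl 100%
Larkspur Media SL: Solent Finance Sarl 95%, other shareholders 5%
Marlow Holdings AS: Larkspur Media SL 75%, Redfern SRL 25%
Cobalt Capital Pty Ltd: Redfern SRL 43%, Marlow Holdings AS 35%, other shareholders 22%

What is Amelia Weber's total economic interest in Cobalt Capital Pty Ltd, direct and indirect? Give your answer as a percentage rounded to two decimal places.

72.85%

Amelia reaches Cobalt along 3 paths.
Via Solent → Redfern: 95% × 100% × 43% = 40.85%.
Via Solent → Larkspur → Marlow: 95% × 95% × 75% × 35% = 23.690625%.
Via Solent → Redfern → Marlow: 95% × 100% × 25% × 35% = 8.3125%.
Total: 40.85% + 23.690625% + 8.3125% = 72.853125%.
Rounded: 72.85%.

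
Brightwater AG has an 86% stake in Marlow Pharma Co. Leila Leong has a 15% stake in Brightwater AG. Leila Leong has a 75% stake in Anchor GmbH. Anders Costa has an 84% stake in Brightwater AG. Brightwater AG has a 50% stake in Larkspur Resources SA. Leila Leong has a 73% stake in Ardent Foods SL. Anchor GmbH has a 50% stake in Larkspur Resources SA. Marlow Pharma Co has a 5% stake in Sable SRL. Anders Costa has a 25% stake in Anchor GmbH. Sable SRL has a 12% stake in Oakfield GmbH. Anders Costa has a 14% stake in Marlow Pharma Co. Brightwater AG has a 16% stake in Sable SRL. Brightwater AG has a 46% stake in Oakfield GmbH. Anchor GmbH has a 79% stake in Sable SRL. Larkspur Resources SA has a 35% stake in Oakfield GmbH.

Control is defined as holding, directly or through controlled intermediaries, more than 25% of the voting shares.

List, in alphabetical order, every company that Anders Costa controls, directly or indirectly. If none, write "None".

Anders holds 84% of Brightwater, so Anders controls Brightwater.
Brightwater holds 50% of Larkspur, so Anders controls Larkspur.
Anders and Brightwater together hold 14% + 86% = 100% of Marlow, so Anders controls Marlow.
Larkspur and Brightwater together hold 35% + 46% = 81% of Oakfield, so Anders controls Oakfield.
No other company's threshold is met.

Brightwater AG, Larkspur Resources SA, Marlow Pharma Co, Oakfield GmbH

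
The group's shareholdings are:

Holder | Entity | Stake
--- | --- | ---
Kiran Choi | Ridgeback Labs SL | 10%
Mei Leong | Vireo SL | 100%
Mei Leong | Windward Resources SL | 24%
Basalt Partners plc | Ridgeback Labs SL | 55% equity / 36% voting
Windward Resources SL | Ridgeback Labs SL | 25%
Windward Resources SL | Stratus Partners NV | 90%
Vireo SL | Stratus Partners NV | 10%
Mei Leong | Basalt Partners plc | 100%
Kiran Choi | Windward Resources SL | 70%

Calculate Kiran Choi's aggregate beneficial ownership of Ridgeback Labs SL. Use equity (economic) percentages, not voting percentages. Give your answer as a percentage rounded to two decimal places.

Kiran reaches Ridgeback along 2 paths.
Direct stake: 10% = 10%.
Via Windward: 70% × 25% = 17.5%.
Total: 10% + 17.5% = 27.5%.
Rounded: 27.50%.

27.50%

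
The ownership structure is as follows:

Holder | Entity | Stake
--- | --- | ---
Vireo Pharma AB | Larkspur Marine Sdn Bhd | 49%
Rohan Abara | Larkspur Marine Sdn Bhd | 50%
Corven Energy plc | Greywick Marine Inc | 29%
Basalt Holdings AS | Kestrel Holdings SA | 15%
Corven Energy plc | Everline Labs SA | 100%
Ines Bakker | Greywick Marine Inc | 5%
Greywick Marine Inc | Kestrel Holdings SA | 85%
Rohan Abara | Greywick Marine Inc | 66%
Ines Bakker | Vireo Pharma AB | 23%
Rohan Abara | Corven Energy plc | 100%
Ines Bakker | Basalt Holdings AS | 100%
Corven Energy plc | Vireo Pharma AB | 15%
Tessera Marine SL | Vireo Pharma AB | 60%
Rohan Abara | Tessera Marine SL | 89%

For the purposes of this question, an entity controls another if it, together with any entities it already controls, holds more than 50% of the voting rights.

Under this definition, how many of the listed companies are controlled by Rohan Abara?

7

Rohan holds 100% of Corven, so Rohan controls Corven.
Rohan holds 89% of Tessera, so Rohan controls Tessera.
Corven holds 100% of Everline, so Rohan controls Everline.
Tessera and Corven together hold 60% + 15% = 75% of Vireo, so Rohan controls Vireo.
Rohan and Corven together hold 66% + 29% = 95% of Greywick, so Rohan controls Greywick.
Greywick holds 85% of Kestrel, so Rohan controls Kestrel.
Rohan and Vireo together hold 50% + 49% = 99% of Larkspur, so Rohan controls Larkspur.
No other company's threshold is met.
Rohan controls 7 companies.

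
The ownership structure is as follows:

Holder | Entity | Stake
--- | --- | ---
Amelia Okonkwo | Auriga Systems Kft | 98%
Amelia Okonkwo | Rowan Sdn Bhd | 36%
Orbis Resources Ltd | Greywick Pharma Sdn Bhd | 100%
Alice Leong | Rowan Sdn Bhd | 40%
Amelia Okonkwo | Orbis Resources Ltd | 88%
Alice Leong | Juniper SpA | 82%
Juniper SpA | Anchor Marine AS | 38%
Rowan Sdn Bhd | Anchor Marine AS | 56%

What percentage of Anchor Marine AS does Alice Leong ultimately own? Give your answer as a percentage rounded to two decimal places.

53.56%

Alice reaches Anchor along 2 paths.
Via Juniper: 82% × 38% = 31.16%.
Via Rowan: 40% × 56% = 22.4%.
Total: 31.16% + 22.4% = 53.56%.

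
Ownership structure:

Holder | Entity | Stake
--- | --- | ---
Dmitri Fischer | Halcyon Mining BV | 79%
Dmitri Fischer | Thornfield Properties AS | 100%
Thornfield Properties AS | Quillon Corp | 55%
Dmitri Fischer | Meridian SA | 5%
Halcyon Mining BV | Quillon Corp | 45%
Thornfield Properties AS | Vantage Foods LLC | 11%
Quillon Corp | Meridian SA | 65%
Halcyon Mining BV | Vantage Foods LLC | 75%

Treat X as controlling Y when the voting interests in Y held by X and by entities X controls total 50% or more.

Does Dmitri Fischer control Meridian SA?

Dmitri holds 100% of Thornfield, so Dmitri controls Thornfield.
Dmitri holds 79% of Halcyon, so Dmitri controls Halcyon.
Thornfield and Halcyon together hold 55% + 45% = 100% of Quillon, so Dmitri controls Quillon.
Quillon and Dmitri together hold 65% + 5% = 70% of Meridian, so Dmitri controls Meridian.

Yes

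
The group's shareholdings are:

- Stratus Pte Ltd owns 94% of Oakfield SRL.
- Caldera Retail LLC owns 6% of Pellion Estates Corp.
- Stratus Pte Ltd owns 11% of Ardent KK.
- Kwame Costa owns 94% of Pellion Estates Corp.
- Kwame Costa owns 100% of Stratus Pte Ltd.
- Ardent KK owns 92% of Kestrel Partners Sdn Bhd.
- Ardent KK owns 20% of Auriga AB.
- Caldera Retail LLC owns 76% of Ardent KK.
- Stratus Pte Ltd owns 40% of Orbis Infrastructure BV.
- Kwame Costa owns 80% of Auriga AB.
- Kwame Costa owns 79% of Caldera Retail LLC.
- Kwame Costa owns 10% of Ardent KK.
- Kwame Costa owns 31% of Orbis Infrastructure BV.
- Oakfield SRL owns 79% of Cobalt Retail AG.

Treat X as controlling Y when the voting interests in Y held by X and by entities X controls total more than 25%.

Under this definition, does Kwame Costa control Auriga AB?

Yes

Kwame holds 100% of Stratus, so Kwame controls Stratus.
Kwame holds 79% of Caldera, so Kwame controls Caldera.
Caldera and Stratus and Kwame together hold 76% + 11% + 10% = 97% of Ardent, so Kwame controls Ardent.
Ardent and Kwame together hold 20% + 80% = 100% of Auriga, so Kwame controls Auriga.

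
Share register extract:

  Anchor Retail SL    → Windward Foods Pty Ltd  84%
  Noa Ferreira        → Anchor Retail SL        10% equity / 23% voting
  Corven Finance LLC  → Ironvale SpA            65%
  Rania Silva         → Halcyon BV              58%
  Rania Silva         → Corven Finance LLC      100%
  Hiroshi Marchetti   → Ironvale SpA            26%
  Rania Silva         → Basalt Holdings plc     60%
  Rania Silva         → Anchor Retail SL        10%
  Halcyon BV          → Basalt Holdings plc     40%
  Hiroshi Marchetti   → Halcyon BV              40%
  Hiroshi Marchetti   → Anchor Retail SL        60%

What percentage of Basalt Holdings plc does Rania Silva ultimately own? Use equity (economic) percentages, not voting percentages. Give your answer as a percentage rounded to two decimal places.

83.20%

Rania reaches Basalt along 2 paths.
Via Halcyon: 58% × 40% = 23.2%.
Direct stake: 60% = 60%.
Total: 23.2% + 60% = 83.2%.
Rounded: 83.20%.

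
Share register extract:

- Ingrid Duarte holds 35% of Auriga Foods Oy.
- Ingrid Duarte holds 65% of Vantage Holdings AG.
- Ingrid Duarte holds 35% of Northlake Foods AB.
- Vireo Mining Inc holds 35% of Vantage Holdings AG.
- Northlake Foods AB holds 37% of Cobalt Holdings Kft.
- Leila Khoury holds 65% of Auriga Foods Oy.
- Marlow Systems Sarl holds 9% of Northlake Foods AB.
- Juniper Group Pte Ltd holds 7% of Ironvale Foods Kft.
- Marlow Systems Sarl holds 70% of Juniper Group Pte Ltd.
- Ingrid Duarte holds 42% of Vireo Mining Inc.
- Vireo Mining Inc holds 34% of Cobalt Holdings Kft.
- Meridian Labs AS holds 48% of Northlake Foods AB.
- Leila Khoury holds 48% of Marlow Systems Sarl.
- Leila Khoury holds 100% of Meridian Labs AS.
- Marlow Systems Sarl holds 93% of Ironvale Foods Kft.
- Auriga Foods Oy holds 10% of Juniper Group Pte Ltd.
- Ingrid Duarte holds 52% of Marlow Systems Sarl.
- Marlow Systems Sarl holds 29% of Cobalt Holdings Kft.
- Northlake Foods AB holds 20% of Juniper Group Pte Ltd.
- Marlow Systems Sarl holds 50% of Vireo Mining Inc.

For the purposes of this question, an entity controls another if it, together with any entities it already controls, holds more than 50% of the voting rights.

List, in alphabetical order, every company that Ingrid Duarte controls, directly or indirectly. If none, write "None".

Cobalt Holdings Kft, Ironvale Foods Kft, Juniper Group Pte Ltd, Marlow Systems Sarl, Vantage Holdings AG, Vireo Mining Inc

Ingrid holds 52% of Marlow, so Ingrid controls Marlow.
Ingrid and Marlow together hold 42% + 50% = 92% of Vireo, so Ingrid controls Vireo.
Marlow holds 70% of Juniper, so Ingrid controls Juniper.
Vireo and Marlow together hold 34% + 29% = 63% of Cobalt, so Ingrid controls Cobalt.
Marlow and Juniper together hold 93% + 7% = 100% of Ironvale, so Ingrid controls Ironvale.
Vireo and Ingrid together hold 35% + 65% = 100% of Vantage, so Ingrid controls Vantage.
No other company's threshold is met.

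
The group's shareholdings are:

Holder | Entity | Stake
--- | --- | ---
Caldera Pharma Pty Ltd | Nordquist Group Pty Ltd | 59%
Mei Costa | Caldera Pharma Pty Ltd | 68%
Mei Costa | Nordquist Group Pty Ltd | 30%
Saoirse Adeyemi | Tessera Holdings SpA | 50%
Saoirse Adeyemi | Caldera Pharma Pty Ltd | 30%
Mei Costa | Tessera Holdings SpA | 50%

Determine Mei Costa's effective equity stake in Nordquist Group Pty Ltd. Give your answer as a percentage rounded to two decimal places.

Mei reaches Nordquist along 2 paths.
Direct stake: 30% = 30%.
Via Caldera: 68% × 59% = 40.12%.
Total: 30% + 40.12% = 70.12%.

70.12%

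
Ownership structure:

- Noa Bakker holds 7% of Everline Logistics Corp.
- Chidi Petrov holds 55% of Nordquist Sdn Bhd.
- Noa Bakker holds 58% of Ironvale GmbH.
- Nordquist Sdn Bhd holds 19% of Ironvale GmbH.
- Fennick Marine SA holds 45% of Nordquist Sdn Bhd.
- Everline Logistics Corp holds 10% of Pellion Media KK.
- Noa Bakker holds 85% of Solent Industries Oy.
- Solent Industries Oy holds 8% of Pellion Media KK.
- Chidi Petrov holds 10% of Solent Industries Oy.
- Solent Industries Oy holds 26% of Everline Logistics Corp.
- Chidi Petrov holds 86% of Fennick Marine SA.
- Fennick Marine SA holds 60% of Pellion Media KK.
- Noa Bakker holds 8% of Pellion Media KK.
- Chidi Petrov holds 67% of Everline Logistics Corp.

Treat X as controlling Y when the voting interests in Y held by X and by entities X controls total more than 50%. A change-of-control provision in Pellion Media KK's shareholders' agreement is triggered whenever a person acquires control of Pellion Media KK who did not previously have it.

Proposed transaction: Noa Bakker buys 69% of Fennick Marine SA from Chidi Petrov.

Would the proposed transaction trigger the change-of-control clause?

The purchase adds only to Noa's holdings (Chidi's stake shrinks), so Noa is the only person who could newly come to control Pellion.
Noa holds 85% of Solent, so Noa controls Solent.
Noa holds 58% of Ironvale, so Noa controls Ironvale.
In Pellion, Noa's side holds only 8% + 8% = 16%, not > 50%.
So before the transaction, Noa does not control Pellion.
After the purchase, Noa holds 69% of Fennick directly, and Chidi's stake falls to 17%.
Noa holds 69% of Fennick, so Noa controls Fennick.
Noa and Fennick and Solent together hold 8% + 60% + 8% = 76% of Pellion, so Noa controls Pellion.
Noa did not control Pellion before and does after, so the clause is triggered.

Yes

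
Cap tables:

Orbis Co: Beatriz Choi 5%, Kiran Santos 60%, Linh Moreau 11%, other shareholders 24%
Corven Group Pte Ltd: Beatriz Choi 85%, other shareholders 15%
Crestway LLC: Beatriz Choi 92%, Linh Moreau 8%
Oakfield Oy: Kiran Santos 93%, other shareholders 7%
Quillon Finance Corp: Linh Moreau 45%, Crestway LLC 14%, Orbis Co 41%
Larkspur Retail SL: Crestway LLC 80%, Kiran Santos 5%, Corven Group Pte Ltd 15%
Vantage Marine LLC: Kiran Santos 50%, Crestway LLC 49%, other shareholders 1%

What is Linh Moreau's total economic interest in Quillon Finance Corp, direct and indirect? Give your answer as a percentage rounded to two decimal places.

50.63%

Linh reaches Quillon along 3 paths.
Direct stake: 45% = 45%.
Via Crestway: 8% × 14% = 1.12%.
Via Orbis: 11% × 41% = 4.51%.
Total: 45% + 1.12% + 4.51% = 50.63%.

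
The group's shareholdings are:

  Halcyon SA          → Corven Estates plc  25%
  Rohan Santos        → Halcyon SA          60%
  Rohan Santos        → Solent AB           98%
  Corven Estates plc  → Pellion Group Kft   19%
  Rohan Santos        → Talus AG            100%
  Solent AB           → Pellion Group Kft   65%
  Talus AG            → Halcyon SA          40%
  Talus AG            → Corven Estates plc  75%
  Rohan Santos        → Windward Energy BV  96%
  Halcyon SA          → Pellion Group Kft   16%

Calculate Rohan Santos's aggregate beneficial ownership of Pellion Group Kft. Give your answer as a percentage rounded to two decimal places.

Rohan reaches Pellion along 6 paths.
Via Talus → Halcyon: 100% × 40% × 16% = 6.4%.
Via Halcyon: 60% × 16% = 9.6%.
Via Solent: 98% × 65% = 63.7%.
Via Talus → Corven: 100% × 75% × 19% = 14.25%.
Via Talus → Halcyon → Corven: 100% × 40% × 25% × 19% = 1.9%.
Via Halcyon → Corven: 60% × 25% × 19% = 2.85%.
Total: 6.4% + 9.6% + 63.7% + 14.25% + 1.9% + 2.85% = 98.7%.
Rounded: 98.70%.

98.70%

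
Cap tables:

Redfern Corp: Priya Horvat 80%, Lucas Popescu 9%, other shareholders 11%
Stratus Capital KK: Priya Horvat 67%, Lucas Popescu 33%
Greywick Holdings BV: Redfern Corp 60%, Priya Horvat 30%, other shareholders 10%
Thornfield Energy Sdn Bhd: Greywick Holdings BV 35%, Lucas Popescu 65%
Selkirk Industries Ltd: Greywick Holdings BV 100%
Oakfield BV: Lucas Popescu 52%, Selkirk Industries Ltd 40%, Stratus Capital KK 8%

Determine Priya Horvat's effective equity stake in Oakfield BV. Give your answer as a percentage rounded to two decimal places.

Priya reaches Oakfield along 3 paths.
Via Redfern → Greywick → Selkirk: 80% × 60% × 100% × 40% = 19.2%.
Via Greywick → Selkirk: 30% × 100% × 40% = 12%.
Via Stratus: 67% × 8% = 5.36%.
Total: 19.2% + 12% + 5.36% = 36.56%.

36.56%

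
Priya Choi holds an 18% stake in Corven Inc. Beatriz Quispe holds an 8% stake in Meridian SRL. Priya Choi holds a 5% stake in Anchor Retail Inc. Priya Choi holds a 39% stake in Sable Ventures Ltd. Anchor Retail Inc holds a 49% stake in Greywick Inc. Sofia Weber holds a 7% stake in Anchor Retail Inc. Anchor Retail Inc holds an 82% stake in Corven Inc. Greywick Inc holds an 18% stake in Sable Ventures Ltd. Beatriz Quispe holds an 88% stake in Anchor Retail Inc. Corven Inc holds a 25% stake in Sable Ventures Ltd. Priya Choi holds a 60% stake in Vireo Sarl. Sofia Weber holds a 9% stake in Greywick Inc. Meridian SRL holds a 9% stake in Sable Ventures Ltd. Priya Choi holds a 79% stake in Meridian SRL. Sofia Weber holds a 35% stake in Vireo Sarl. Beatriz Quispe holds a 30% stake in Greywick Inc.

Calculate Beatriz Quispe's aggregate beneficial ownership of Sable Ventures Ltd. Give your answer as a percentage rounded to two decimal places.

31.92%

Beatriz reaches Sable along 4 paths.
Via Anchor → Greywick: 88% × 49% × 18% = 7.7616%.
Via Greywick: 30% × 18% = 5.4%.
Via Anchor → Corven: 88% × 82% × 25% = 18.04%.
Via Meridian: 8% × 9% = 0.72%.
Total: 7.7616% + 5.4% + 18.04% + 0.72% = 31.9216%.
Rounded: 31.92%.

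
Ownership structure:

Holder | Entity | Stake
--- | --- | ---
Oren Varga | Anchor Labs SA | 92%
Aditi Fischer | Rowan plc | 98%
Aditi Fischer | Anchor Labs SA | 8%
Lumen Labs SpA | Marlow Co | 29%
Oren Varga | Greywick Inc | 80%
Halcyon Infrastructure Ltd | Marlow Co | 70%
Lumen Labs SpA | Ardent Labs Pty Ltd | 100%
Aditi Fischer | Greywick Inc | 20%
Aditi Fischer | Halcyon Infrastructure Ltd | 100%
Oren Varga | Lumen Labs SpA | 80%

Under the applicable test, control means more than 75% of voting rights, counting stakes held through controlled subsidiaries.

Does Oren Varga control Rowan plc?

No

Oren holds 80% of Lumen, so Oren controls Lumen.
Oren holds 80% of Greywick, so Oren controls Greywick.
Oren holds 92% of Anchor, so Oren controls Anchor.
Lumen holds 100% of Ardent, so Oren controls Ardent.
Neither Oren nor any entity Oren controls holds any voting interest in Rowan.
So Oren does not control Rowan.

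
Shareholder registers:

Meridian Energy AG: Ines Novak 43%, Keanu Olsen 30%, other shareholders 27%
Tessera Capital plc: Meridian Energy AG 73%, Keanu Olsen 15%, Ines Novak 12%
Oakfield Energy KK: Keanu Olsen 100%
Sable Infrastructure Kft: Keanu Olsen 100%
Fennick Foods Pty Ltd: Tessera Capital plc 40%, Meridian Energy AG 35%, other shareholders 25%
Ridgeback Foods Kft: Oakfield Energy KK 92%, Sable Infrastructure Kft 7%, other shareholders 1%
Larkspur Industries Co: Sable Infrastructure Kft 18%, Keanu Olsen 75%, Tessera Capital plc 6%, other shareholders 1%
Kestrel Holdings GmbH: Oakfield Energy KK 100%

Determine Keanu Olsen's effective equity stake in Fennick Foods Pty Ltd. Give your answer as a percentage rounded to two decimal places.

25.26%

Keanu reaches Fennick along 3 paths.
Via Meridian → Tessera: 30% × 73% × 40% = 8.76%.
Via Tessera: 15% × 40% = 6%.
Via Meridian: 30% × 35% = 10.5%.
Total: 8.76% + 6% + 10.5% = 25.26%.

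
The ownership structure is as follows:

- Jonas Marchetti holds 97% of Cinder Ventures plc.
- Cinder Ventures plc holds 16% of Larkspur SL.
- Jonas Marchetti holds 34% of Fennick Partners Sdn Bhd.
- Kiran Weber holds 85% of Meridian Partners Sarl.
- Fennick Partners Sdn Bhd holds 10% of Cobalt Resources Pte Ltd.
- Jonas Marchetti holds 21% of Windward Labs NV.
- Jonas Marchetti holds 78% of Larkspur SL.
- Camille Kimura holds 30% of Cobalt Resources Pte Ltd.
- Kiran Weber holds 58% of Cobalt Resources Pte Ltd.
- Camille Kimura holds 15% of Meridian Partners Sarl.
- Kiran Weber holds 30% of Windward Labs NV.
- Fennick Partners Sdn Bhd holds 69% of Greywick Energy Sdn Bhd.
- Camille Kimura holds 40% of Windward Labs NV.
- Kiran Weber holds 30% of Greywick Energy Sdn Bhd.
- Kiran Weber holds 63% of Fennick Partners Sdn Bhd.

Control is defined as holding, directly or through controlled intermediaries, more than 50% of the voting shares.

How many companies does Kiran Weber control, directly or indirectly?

Kiran holds 63% of Fennick, so Kiran controls Fennick.
Kiran and Fennick together hold 58% + 10% = 68% of Cobalt, so Kiran controls Cobalt.
Fennick and Kiran together hold 69% + 30% = 99% of Greywick, so Kiran controls Greywick.
Kiran holds 85% of Meridian, so Kiran controls Meridian.
No other company's threshold is met.
Kiran controls 4 companies.

4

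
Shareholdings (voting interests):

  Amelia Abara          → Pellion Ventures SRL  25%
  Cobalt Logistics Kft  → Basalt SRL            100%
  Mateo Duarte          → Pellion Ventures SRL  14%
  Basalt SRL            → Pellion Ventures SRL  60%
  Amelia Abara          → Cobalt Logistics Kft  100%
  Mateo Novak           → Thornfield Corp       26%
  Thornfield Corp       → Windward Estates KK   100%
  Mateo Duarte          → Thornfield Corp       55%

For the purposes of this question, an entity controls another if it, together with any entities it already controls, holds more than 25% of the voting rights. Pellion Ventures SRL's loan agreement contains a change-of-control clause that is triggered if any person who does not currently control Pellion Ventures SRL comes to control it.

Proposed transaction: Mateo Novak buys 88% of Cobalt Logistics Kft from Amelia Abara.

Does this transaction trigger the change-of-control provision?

The purchase adds only to Mateo Novak's holdings (Amelia's stake shrinks), so Mateo Novak is the only person who could newly come to control Pellion.
Mateo Novak holds 26% of Thornfield, so Mateo Novak controls Thornfield.
Thornfield holds 100% of Windward, so Mateo Novak controls Windward.
Neither Mateo Novak nor any entity Mateo Novak controls holds any voting interest in Pellion.
So before the transaction, Mateo Novak does not control Pellion.
After the purchase, Mateo Novak holds 88% of Cobalt directly, and Amelia's stake falls to 12%.
Mateo Novak holds 88% of Cobalt, so Mateo Novak controls Cobalt.
Cobalt holds 100% of Basalt, so Mateo Novak controls Basalt.
Basalt holds 60% of Pellion, so Mateo Novak controls Pellion.
Mateo Novak did not control Pellion before and does after, so the clause is triggered.

Yes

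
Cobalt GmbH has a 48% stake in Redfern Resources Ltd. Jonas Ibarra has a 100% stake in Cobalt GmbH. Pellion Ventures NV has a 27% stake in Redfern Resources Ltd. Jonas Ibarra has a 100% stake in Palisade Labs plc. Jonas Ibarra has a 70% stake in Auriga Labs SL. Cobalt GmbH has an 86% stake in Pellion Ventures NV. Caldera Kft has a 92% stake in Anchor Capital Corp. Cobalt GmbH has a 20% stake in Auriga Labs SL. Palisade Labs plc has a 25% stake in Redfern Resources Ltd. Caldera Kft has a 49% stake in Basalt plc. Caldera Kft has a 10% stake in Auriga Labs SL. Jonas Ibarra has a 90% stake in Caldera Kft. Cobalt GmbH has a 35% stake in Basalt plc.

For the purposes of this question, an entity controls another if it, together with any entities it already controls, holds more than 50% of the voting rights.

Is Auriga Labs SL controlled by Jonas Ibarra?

Yes

Jonas holds 100% of Cobalt, so Jonas controls Cobalt.
Jonas holds 90% of Caldera, so Jonas controls Caldera.
Cobalt and Caldera and Jonas together hold 20% + 10% + 70% = 100% of Auriga, so Jonas controls Auriga.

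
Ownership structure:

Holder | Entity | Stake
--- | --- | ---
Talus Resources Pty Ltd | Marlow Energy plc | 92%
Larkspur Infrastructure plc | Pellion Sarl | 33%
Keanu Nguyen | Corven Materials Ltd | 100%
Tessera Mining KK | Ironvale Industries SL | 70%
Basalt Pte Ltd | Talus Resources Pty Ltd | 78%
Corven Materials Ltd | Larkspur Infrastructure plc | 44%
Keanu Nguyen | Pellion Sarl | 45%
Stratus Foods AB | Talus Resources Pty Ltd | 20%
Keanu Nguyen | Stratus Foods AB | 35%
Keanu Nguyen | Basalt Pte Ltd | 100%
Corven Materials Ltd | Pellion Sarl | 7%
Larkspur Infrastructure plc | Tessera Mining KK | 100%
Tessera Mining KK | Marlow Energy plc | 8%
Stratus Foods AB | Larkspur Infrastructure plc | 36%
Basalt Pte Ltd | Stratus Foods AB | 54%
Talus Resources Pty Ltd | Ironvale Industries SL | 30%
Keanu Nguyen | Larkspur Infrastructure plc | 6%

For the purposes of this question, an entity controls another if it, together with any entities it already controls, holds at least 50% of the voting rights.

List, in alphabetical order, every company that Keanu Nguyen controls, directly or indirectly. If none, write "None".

Keanu holds 100% of Basalt, so Keanu controls Basalt.
Keanu holds 100% of Corven, so Keanu controls Corven.
Basalt and Keanu together hold 54% + 35% = 89% of Stratus, so Keanu controls Stratus.
Corven and Keanu and Stratus together hold 44% + 6% + 36% = 86% of Larkspur, so Keanu controls Larkspur.
Basalt and Stratus together hold 78% + 20% = 98% of Talus, so Keanu controls Talus.
Keanu and Corven and Larkspur together hold 45% + 7% + 33% = 85% of Pellion, so Keanu controls Pellion.
Larkspur holds 100% of Tessera, so Keanu controls Tessera.
Talus and Tessera together hold 30% + 70% = 100% of Ironvale, so Keanu controls Ironvale.
Talus and Tessera together hold 92% + 8% = 100% of Marlow, so Keanu controls Marlow.

Basalt Pte Ltd, Corven Materials Ltd, Ironvale Industries SL, Larkspur Infrastructure plc, Marlow Energy plc, Pellion Sarl, Stratus Foods AB, Talus Resources Pty Ltd, Tessera Mining KK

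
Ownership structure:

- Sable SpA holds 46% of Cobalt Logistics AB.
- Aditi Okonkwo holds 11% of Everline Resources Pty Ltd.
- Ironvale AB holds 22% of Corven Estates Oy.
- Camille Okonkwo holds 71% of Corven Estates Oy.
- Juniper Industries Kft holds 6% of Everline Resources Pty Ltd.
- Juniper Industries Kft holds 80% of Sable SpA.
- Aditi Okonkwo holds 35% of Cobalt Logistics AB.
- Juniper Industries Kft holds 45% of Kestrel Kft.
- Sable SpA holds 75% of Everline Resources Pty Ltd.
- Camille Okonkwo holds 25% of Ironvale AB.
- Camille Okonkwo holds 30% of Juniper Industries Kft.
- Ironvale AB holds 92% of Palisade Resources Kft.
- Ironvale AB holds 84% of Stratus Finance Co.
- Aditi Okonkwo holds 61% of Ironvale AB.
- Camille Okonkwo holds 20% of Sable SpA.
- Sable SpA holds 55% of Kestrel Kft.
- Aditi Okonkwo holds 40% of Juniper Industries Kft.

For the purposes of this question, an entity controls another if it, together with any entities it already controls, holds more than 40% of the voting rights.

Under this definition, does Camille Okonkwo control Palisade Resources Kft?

No

Camille holds 71% of Corven, so Camille controls Corven.
Neither Camille nor any entity Camille controls holds any voting interest in Palisade.
So Camille does not control Palisade.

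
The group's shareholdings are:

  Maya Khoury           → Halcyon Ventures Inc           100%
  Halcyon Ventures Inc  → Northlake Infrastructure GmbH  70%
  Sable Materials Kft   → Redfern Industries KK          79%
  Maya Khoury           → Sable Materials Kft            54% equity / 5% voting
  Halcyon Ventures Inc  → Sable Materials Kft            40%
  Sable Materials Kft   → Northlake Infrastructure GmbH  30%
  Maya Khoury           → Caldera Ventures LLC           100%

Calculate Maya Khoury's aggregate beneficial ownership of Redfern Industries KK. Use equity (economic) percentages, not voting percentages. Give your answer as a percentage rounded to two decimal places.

74.26%

Maya reaches Redfern along 2 paths.
Via Halcyon → Sable: 100% × 40% × 79% = 31.6%.
Via Sable: 54% × 79% = 42.66%.
Total: 31.6% + 42.66% = 74.26%.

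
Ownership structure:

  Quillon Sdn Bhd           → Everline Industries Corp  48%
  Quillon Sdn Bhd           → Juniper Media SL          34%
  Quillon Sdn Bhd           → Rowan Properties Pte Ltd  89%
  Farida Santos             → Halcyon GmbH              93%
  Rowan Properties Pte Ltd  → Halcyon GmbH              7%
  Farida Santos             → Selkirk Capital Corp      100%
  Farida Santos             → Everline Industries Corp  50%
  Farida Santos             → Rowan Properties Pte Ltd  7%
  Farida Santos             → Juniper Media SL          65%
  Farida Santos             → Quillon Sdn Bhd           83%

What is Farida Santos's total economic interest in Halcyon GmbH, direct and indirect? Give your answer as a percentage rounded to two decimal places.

98.66%

Farida reaches Halcyon along 3 paths.
Direct stake: 93% = 93%.
Via Rowan: 7% × 7% = 0.49%.
Via Quillon → Rowan: 83% × 89% × 7% = 5.1709%.
Total: 93% + 0.49% + 5.1709% = 98.6609%.
Rounded: 98.66%.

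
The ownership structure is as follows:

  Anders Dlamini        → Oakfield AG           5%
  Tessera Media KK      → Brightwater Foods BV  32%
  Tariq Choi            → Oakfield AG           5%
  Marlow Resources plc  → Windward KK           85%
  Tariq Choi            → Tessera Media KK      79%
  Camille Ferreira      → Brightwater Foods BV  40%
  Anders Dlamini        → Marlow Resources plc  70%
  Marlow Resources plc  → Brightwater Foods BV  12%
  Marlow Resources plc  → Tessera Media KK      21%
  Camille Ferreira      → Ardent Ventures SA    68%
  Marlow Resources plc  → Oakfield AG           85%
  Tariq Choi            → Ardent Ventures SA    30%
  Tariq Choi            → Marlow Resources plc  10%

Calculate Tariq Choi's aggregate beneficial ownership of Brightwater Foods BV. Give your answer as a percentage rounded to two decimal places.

27.15%

Tariq reaches Brightwater along 3 paths.
Via Marlow: 10% × 12% = 1.2%.
Via Tessera: 79% × 32% = 25.28%.
Via Marlow → Tessera: 10% × 21% × 32% = 0.672%.
Total: 1.2% + 25.28% + 0.672% = 27.152%.
Rounded: 27.15%.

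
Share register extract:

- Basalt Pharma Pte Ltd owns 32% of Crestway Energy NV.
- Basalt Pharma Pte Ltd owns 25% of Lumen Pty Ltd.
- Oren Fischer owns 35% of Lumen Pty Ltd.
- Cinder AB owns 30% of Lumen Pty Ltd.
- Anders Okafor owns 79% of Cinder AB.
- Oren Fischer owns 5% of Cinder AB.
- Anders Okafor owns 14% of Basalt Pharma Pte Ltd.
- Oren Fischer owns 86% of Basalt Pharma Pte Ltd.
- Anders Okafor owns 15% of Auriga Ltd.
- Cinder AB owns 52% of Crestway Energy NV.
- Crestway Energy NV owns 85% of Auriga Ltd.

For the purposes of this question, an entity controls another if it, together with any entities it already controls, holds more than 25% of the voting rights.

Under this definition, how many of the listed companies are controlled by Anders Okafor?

Anders holds 79% of Cinder, so Anders controls Cinder.
Cinder holds 52% of Crestway, so Anders controls Crestway.
Crestway and Anders together hold 85% + 15% = 100% of Auriga, so Anders controls Auriga.
Cinder holds 30% of Lumen, so Anders controls Lumen.
No other company's threshold is met.
Anders controls 4 companies.

4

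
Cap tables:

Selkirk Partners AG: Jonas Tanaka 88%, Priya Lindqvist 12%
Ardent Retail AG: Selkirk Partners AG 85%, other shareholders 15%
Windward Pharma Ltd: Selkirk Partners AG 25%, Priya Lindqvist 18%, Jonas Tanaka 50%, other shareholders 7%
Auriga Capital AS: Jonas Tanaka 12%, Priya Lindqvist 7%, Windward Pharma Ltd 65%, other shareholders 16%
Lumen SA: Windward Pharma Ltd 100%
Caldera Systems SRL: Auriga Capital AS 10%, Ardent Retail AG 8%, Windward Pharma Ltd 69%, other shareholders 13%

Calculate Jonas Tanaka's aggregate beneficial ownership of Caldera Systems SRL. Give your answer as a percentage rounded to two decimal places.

61.54%

Jonas reaches Caldera along 6 paths.
Via Auriga: 12% × 10% = 1.2%.
Via Selkirk → Windward → Auriga: 88% × 25% × 65% × 10% = 1.43%.
Via Windward → Auriga: 50% × 65% × 10% = 3.25%.
Via Selkirk → Ardent: 88% × 85% × 8% = 5.984%.
Via Selkirk → Windward: 88% × 25% × 69% = 15.18%.
Via Windward: 50% × 69% = 34.5%.
Total: 1.2% + 1.43% + 3.25% + 5.984% + 15.18% + 34.5% = 61.544%.
Rounded: 61.54%.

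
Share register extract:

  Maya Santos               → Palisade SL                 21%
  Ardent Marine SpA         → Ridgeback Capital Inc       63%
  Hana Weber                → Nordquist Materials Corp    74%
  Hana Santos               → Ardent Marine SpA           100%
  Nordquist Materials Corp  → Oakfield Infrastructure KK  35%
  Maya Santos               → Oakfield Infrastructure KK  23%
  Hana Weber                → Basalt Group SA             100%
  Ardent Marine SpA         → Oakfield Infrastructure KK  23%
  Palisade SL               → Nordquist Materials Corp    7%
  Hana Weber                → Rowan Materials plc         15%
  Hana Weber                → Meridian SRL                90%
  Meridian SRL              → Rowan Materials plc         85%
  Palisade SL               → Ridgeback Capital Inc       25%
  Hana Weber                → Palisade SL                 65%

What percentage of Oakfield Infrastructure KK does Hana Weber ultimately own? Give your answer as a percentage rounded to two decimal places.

Hana Weber reaches Oakfield along 2 paths.
Via Palisade → Nordquist: 65% × 7% × 35% = 1.5925%.
Via Nordquist: 74% × 35% = 25.9%.
Total: 1.5925% + 25.9% = 27.4925%.
Rounded: 27.49%.

27.49%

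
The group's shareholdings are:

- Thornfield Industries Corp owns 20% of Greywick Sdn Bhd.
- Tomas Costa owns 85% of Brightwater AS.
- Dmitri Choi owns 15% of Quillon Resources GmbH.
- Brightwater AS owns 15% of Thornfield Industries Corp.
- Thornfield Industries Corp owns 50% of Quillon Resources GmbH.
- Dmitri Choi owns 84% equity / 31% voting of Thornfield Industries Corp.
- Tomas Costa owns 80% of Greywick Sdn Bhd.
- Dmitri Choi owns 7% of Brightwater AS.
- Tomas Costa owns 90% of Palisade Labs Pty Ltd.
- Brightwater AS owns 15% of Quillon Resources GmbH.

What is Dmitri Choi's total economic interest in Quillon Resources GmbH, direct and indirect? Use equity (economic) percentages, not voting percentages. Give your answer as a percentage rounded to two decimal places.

Dmitri reaches Quillon along 4 paths.
Direct stake: 15% = 15%.
Via Thornfield: 84% × 50% = 42%.
Via Brightwater → Thornfield: 7% × 15% × 50% = 0.525%.
Via Brightwater: 7% × 15% = 1.05%.
Total: 15% + 42% + 0.525% + 1.05% = 58.575%.
Rounded: 58.58%.

58.58%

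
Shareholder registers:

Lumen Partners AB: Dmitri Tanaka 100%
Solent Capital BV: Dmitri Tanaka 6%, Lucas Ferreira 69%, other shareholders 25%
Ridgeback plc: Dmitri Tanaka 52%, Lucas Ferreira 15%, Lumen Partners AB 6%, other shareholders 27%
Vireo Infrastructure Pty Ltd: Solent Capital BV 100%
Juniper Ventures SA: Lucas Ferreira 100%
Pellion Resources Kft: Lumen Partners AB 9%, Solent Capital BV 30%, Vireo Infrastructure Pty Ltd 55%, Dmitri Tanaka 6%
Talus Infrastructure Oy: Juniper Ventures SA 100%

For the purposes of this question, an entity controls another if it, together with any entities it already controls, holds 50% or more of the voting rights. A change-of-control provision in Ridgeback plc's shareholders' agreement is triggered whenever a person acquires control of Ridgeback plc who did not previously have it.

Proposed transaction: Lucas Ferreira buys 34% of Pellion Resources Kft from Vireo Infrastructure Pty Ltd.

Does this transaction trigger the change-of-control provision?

The purchase adds only to Lucas's holdings (Vireo's stake shrinks), so Lucas is the only person who could newly come to control Ridgeback.
Lucas holds 69% of Solent, so Lucas controls Solent.
Solent holds 100% of Vireo, so Lucas controls Vireo.
Lucas holds 100% of Juniper, so Lucas controls Juniper.
Solent and Vireo together hold 30% + 55% = 85% of Pellion, so Lucas controls Pellion.
Juniper holds 100% of Talus, so Lucas controls Talus.
In Ridgeback, Lucas's side holds only 15%, not ≥ 50%.
So before the transaction, Lucas does not control Ridgeback.
After the purchase, Lucas holds 34% of Pellion directly, and Vireo's stake falls to 21%.
Solent and Vireo and Lucas together hold 30% + 21% + 34% = 85% of Pellion, so Lucas controls Pellion.
After the transaction, Lucas's side holds 15% of Ridgeback, not ≥ 50%, so Lucas still does not control Ridgeback.
No new person acquires control, so the clause is not triggered.

No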